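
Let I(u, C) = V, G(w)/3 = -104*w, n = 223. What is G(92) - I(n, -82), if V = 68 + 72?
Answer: -28844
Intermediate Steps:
V = 140
G(w) = -312*w (G(w) = 3*(-104*w) = -312*w)
I(u, C) = 140
G(92) - I(n, -82) = -312*92 - 1*140 = -28704 - 140 = -28844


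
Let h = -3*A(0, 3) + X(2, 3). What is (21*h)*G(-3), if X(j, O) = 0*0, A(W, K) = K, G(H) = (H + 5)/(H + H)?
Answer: 63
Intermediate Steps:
G(H) = (5 + H)/(2*H) (G(H) = (5 + H)/((2*H)) = (5 + H)*(1/(2*H)) = (5 + H)/(2*H))
X(j, O) = 0
h = -9 (h = -3*3 + 0 = -9 + 0 = -9)
(21*h)*G(-3) = (21*(-9))*((1/2)*(5 - 3)/(-3)) = -189*(-1)*2/(2*3) = -189*(-1/3) = 63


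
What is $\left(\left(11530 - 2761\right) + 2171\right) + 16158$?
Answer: $27098$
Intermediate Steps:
$\left(\left(11530 - 2761\right) + 2171\right) + 16158 = \left(8769 + 2171\right) + 16158 = 10940 + 16158 = 27098$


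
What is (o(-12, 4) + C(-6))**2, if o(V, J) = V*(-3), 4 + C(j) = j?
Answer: 676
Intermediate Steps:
C(j) = -4 + j
o(V, J) = -3*V
(o(-12, 4) + C(-6))**2 = (-3*(-12) + (-4 - 6))**2 = (36 - 10)**2 = 26**2 = 676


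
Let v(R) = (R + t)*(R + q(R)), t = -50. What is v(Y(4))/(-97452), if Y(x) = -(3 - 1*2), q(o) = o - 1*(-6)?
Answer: 17/8121 ≈ 0.0020933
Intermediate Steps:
q(o) = 6 + o (q(o) = o + 6 = 6 + o)
Y(x) = -1 (Y(x) = -(3 - 2) = -1*1 = -1)
v(R) = (-50 + R)*(6 + 2*R) (v(R) = (R - 50)*(R + (6 + R)) = (-50 + R)*(6 + 2*R))
v(Y(4))/(-97452) = (-300 - 94*(-1) + 2*(-1)²)/(-97452) = (-300 + 94 + 2*1)*(-1/97452) = (-300 + 94 + 2)*(-1/97452) = -204*(-1/97452) = 17/8121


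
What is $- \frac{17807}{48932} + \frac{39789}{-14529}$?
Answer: $- \frac{735224417}{236977676} \approx -3.1025$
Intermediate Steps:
$- \frac{17807}{48932} + \frac{39789}{-14529} = \left(-17807\right) \frac{1}{48932} + 39789 \left(- \frac{1}{14529}\right) = - \frac{17807}{48932} - \frac{13263}{4843} = - \frac{735224417}{236977676}$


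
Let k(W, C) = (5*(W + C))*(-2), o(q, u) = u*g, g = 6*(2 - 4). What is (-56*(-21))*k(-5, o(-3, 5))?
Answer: 764400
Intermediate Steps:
g = -12 (g = 6*(-2) = -12)
o(q, u) = -12*u (o(q, u) = u*(-12) = -12*u)
k(W, C) = -10*C - 10*W (k(W, C) = (5*(C + W))*(-2) = (5*C + 5*W)*(-2) = -10*C - 10*W)
(-56*(-21))*k(-5, o(-3, 5)) = (-56*(-21))*(-(-120)*5 - 10*(-5)) = 1176*(-10*(-60) + 50) = 1176*(600 + 50) = 1176*650 = 764400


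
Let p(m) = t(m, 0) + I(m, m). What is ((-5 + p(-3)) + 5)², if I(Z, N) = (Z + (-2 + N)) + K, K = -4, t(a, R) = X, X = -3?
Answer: 225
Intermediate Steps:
t(a, R) = -3
I(Z, N) = -6 + N + Z (I(Z, N) = (Z + (-2 + N)) - 4 = (-2 + N + Z) - 4 = -6 + N + Z)
p(m) = -9 + 2*m (p(m) = -3 + (-6 + m + m) = -3 + (-6 + 2*m) = -9 + 2*m)
((-5 + p(-3)) + 5)² = ((-5 + (-9 + 2*(-3))) + 5)² = ((-5 + (-9 - 6)) + 5)² = ((-5 - 15) + 5)² = (-20 + 5)² = (-15)² = 225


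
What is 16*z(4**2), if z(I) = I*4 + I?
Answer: 1280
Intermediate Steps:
z(I) = 5*I (z(I) = 4*I + I = 5*I)
16*z(4**2) = 16*(5*4**2) = 16*(5*16) = 16*80 = 1280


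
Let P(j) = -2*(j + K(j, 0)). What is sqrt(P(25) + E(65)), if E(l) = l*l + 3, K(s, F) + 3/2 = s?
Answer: 9*sqrt(51) ≈ 64.273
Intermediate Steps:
K(s, F) = -3/2 + s
E(l) = 3 + l**2 (E(l) = l**2 + 3 = 3 + l**2)
P(j) = 3 - 4*j (P(j) = -2*(j + (-3/2 + j)) = -2*(-3/2 + 2*j) = 3 - 4*j)
sqrt(P(25) + E(65)) = sqrt((3 - 4*25) + (3 + 65**2)) = sqrt((3 - 100) + (3 + 4225)) = sqrt(-97 + 4228) = sqrt(4131) = 9*sqrt(51)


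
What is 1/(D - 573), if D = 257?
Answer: -1/316 ≈ -0.0031646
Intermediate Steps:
1/(D - 573) = 1/(257 - 573) = 1/(-316) = -1/316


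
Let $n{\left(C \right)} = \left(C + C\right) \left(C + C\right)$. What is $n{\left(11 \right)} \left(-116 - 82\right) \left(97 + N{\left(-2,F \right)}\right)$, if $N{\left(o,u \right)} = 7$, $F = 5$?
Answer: $-9966528$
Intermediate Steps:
$n{\left(C \right)} = 4 C^{2}$ ($n{\left(C \right)} = 2 C 2 C = 4 C^{2}$)
$n{\left(11 \right)} \left(-116 - 82\right) \left(97 + N{\left(-2,F \right)}\right) = 4 \cdot 11^{2} \left(-116 - 82\right) \left(97 + 7\right) = 4 \cdot 121 \left(\left(-198\right) 104\right) = 484 \left(-20592\right) = -9966528$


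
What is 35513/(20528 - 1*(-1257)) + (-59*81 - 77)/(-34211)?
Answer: 1320723203/745286635 ≈ 1.7721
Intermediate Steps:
35513/(20528 - 1*(-1257)) + (-59*81 - 77)/(-34211) = 35513/(20528 + 1257) + (-4779 - 77)*(-1/34211) = 35513/21785 - 4856*(-1/34211) = 35513*(1/21785) + 4856/34211 = 35513/21785 + 4856/34211 = 1320723203/745286635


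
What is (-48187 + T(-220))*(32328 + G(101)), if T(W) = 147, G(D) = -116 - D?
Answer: -1542612440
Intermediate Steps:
(-48187 + T(-220))*(32328 + G(101)) = (-48187 + 147)*(32328 + (-116 - 1*101)) = -48040*(32328 + (-116 - 101)) = -48040*(32328 - 217) = -48040*32111 = -1542612440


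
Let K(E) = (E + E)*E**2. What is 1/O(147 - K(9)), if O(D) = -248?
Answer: -1/248 ≈ -0.0040323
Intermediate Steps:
K(E) = 2*E**3 (K(E) = (2*E)*E**2 = 2*E**3)
1/O(147 - K(9)) = 1/(-248) = -1/248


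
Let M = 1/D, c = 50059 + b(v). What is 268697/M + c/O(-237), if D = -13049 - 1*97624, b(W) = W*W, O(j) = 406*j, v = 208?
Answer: -2861402021553305/96222 ≈ -2.9738e+10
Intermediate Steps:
b(W) = W**2
c = 93323 (c = 50059 + 208**2 = 50059 + 43264 = 93323)
D = -110673 (D = -13049 - 97624 = -110673)
M = -1/110673 (M = 1/(-110673) = -1/110673 ≈ -9.0356e-6)
268697/M + c/O(-237) = 268697/(-1/110673) + 93323/((406*(-237))) = 268697*(-110673) + 93323/(-96222) = -29737503081 + 93323*(-1/96222) = -29737503081 - 93323/96222 = -2861402021553305/96222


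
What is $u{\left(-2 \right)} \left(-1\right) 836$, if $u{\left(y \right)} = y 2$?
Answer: $3344$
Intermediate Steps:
$u{\left(y \right)} = 2 y$
$u{\left(-2 \right)} \left(-1\right) 836 = 2 \left(-2\right) \left(-1\right) 836 = \left(-4\right) \left(-1\right) 836 = 4 \cdot 836 = 3344$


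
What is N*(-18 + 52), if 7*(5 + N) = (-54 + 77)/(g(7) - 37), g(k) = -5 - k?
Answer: -59092/343 ≈ -172.28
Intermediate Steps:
N = -1738/343 (N = -5 + ((-54 + 77)/((-5 - 1*7) - 37))/7 = -5 + (23/((-5 - 7) - 37))/7 = -5 + (23/(-12 - 37))/7 = -5 + (23/(-49))/7 = -5 + (23*(-1/49))/7 = -5 + (⅐)*(-23/49) = -5 - 23/343 = -1738/343 ≈ -5.0671)
N*(-18 + 52) = -1738*(-18 + 52)/343 = -1738/343*34 = -59092/343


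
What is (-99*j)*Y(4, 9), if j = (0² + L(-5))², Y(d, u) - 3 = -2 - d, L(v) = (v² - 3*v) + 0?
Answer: 475200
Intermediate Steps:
L(v) = v² - 3*v
Y(d, u) = 1 - d (Y(d, u) = 3 + (-2 - d) = 1 - d)
j = 1600 (j = (0² - 5*(-3 - 5))² = (0 - 5*(-8))² = (0 + 40)² = 40² = 1600)
(-99*j)*Y(4, 9) = (-99*1600)*(1 - 1*4) = -158400*(1 - 4) = -158400*(-3) = 475200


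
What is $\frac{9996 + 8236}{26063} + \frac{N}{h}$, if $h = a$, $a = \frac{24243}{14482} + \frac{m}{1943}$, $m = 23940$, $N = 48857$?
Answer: $\frac{35837653034584394}{10263693557427} \approx 3491.7$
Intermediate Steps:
$a = \frac{393803229}{28138526}$ ($a = \frac{24243}{14482} + \frac{23940}{1943} = \frac{393803229}{28138526} \approx 13.995$)
$h = \frac{393803229}{28138526} \approx 13.995$
$\frac{9996 + 8236}{26063} + \frac{N}{h} = \frac{9996 + 8236}{26063} + \frac{48857}{\frac{393803229}{28138526}} = 18232 \cdot \frac{1}{26063} + 48857 \cdot \frac{28138526}{393803229} = \frac{18232}{26063} + \frac{1374763964782}{393803229} = \frac{35837653034584394}{10263693557427}$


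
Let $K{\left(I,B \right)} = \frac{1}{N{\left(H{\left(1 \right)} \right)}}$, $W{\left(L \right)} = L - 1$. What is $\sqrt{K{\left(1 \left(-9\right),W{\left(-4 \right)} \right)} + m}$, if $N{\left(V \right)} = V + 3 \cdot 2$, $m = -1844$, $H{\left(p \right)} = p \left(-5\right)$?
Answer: $i \sqrt{1843} \approx 42.93 i$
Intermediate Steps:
$H{\left(p \right)} = - 5 p$
$W{\left(L \right)} = -1 + L$
$N{\left(V \right)} = 6 + V$ ($N{\left(V \right)} = V + 6 = 6 + V$)
$K{\left(I,B \right)} = 1$ ($K{\left(I,B \right)} = \frac{1}{6 - 5} = 1^{-1} = 1$)
$\sqrt{K{\left(1 \left(-9\right),W{\left(-4 \right)} \right)} + m} = \sqrt{1 - 1844} = \sqrt{-1843} = i \sqrt{1843}$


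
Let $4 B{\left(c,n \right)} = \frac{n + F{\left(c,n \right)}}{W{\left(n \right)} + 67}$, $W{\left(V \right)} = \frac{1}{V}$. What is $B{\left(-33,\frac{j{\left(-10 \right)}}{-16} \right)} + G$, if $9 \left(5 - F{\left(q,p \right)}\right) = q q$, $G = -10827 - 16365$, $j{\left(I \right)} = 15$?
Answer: $- \frac{1721172897}{63296} \approx -27192.0$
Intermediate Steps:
$G = -27192$
$F{\left(q,p \right)} = 5 - \frac{q^{2}}{9}$ ($F{\left(q,p \right)} = 5 - \frac{q q}{9} = 5 - \frac{q^{2}}{9}$)
$B{\left(c,n \right)} = \frac{5 + n - \frac{c^{2}}{9}}{4 \left(67 + \frac{1}{n}\right)}$ ($B{\left(c,n \right)} = \frac{\left(n - \left(-5 + \frac{c^{2}}{9}\right)\right) \frac{1}{\frac{1}{n} + 67}}{4} = \frac{\left(5 + n - \frac{c^{2}}{9}\right) \frac{1}{67 + \frac{1}{n}}}{4} = \frac{\frac{1}{67 + \frac{1}{n}} \left(5 + n - \frac{c^{2}}{9}\right)}{4} = \frac{5 + n - \frac{c^{2}}{9}}{4 \left(67 + \frac{1}{n}\right)}$)
$B{\left(-33,\frac{j{\left(-10 \right)}}{-16} \right)} + G = \frac{\frac{15}{-16} \left(45 - \left(-33\right)^{2} + 9 \frac{15}{-16}\right)}{36 \left(1 + 67 \frac{15}{-16}\right)} - 27192 = \frac{15 \left(- \frac{1}{16}\right) \left(45 - 1089 + 9 \cdot 15 \left(- \frac{1}{16}\right)\right)}{36 \left(1 + 67 \cdot 15 \left(- \frac{1}{16}\right)\right)} - 27192 = \frac{1}{36} \left(- \frac{15}{16}\right) \frac{1}{1 + 67 \left(- \frac{15}{16}\right)} \left(45 - 1089 + 9 \left(- \frac{15}{16}\right)\right) - 27192 = \frac{1}{36} \left(- \frac{15}{16}\right) \frac{1}{1 - \frac{1005}{16}} \left(45 - 1089 - \frac{135}{16}\right) - 27192 = \frac{1}{36} \left(- \frac{15}{16}\right) \frac{1}{- \frac{989}{16}} \left(- \frac{16839}{16}\right) - 27192 = \frac{1}{36} \left(- \frac{15}{16}\right) \left(- \frac{16}{989}\right) \left(- \frac{16839}{16}\right) - 27192 = - \frac{28065}{63296} - 27192 = - \frac{1721172897}{63296}$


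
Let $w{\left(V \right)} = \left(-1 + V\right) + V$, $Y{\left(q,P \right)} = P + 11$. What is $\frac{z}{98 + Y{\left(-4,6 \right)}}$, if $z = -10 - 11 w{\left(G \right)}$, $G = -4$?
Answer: $\frac{89}{115} \approx 0.77391$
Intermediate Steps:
$Y{\left(q,P \right)} = 11 + P$
$w{\left(V \right)} = -1 + 2 V$
$z = 89$ ($z = -10 - 11 \left(-1 + 2 \left(-4\right)\right) = -10 - 11 \left(-1 - 8\right) = -10 - -99 = -10 + 99 = 89$)
$\frac{z}{98 + Y{\left(-4,6 \right)}} = \frac{1}{98 + \left(11 + 6\right)} 89 = \frac{1}{98 + 17} \cdot 89 = \frac{1}{115} \cdot 89 = \frac{89}{115}$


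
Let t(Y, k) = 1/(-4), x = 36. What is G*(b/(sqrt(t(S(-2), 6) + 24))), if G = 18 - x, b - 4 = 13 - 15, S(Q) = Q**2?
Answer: -72*sqrt(95)/95 ≈ -7.3870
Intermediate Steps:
t(Y, k) = -1/4
b = 2 (b = 4 + (13 - 15) = 4 - 2 = 2)
G = -18 (G = 18 - 1*36 = 18 - 36 = -18)
G*(b/(sqrt(t(S(-2), 6) + 24))) = -36/(sqrt(-1/4 + 24)) = -36/(sqrt(95/4)) = -36/(sqrt(95)/2) = -36*2*sqrt(95)/95 = -72*sqrt(95)/95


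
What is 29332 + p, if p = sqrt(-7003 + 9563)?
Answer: 29332 + 16*sqrt(10) ≈ 29383.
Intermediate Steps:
p = 16*sqrt(10) (p = sqrt(2560) = 16*sqrt(10) ≈ 50.596)
29332 + p = 29332 + 16*sqrt(10)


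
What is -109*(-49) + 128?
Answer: 5469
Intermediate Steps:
-109*(-49) + 128 = 5341 + 128 = 5469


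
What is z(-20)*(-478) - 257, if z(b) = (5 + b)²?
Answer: -107807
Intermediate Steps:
z(-20)*(-478) - 257 = (5 - 20)²*(-478) - 257 = (-15)²*(-478) - 257 = 225*(-478) - 257 = -107550 - 257 = -107807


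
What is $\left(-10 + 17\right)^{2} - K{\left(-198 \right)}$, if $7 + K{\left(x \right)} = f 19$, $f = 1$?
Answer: $37$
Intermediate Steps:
$K{\left(x \right)} = 12$ ($K{\left(x \right)} = -7 + 1 \cdot 19 = -7 + 19 = 12$)
$\left(-10 + 17\right)^{2} - K{\left(-198 \right)} = \left(-10 + 17\right)^{2} - 12 = 7^{2} - 12 = 49 - 12 = 37$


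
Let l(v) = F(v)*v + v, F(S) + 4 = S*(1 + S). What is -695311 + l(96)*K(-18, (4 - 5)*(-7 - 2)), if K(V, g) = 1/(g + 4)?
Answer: -8145379/13 ≈ -6.2657e+5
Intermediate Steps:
F(S) = -4 + S*(1 + S)
l(v) = v + v*(-4 + v + v**2) (l(v) = (-4 + v + v**2)*v + v = v*(-4 + v + v**2) + v = v + v*(-4 + v + v**2))
K(V, g) = 1/(4 + g)
-695311 + l(96)*K(-18, (4 - 5)*(-7 - 2)) = -695311 + (96*(-3 + 96 + 96**2))/(4 + (4 - 5)*(-7 - 2)) = -695311 + (96*(-3 + 96 + 9216))/(4 - 1*(-9)) = -695311 + (96*9309)/(4 + 9) = -695311 + 893664/13 = -8145379/13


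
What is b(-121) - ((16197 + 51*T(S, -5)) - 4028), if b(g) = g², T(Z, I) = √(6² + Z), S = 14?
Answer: 2472 - 255*√2 ≈ 2111.4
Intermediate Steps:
T(Z, I) = √(36 + Z)
b(-121) - ((16197 + 51*T(S, -5)) - 4028) = (-121)² - ((16197 + 51*√(36 + 14)) - 4028) = 14641 - ((16197 + 51*√50) - 4028) = 14641 - ((16197 + 51*(5*√2)) - 4028) = 14641 - ((16197 + 255*√2) - 4028) = 14641 - (12169 + 255*√2) = 14641 + (-12169 - 255*√2) = 2472 - 255*√2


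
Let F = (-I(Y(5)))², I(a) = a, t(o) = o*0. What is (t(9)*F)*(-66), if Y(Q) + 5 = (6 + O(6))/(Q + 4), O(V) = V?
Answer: 0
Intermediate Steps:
t(o) = 0
Y(Q) = -5 + 12/(4 + Q) (Y(Q) = -5 + (6 + 6)/(Q + 4) = -5 + 12/(4 + Q))
F = 121/9 (F = (-(-8 - 5*5)/(4 + 5))² = (-(-8 - 25)/9)² = (-(-33)/9)² = (-1*(-11/3))² = (11/3)² = 121/9 ≈ 13.444)
(t(9)*F)*(-66) = (0*(121/9))*(-66) = 0*(-66) = 0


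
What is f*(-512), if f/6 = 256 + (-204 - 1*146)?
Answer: 288768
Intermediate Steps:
f = -564 (f = 6*(256 + (-204 - 1*146)) = 6*(256 + (-204 - 146)) = 6*(256 - 350) = 6*(-94) = -564)
f*(-512) = -564*(-512) = 288768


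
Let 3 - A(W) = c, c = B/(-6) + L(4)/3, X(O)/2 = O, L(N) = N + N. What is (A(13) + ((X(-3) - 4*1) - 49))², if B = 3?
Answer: 121801/36 ≈ 3383.4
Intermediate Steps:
L(N) = 2*N
X(O) = 2*O
c = 13/6 (c = 3/(-6) + (2*4)/3 = 3*(-⅙) + 8*(⅓) = -½ + 8/3 = 13/6 ≈ 2.1667)
A(W) = ⅚ (A(W) = 3 - 1*13/6 = 3 - 13/6 = ⅚)
(A(13) + ((X(-3) - 4*1) - 49))² = (⅚ + ((2*(-3) - 4*1) - 49))² = (⅚ + ((-6 - 4) - 49))² = (⅚ + (-10 - 49))² = (⅚ - 59)² = (-349/6)² = 121801/36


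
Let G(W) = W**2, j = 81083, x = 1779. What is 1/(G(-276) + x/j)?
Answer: 81083/6176580387 ≈ 1.3127e-5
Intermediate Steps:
1/(G(-276) + x/j) = 1/((-276)**2 + 1779/81083) = 1/(76176 + 1779*(1/81083)) = 1/(76176 + 1779/81083) = 1/(6176580387/81083) = 81083/6176580387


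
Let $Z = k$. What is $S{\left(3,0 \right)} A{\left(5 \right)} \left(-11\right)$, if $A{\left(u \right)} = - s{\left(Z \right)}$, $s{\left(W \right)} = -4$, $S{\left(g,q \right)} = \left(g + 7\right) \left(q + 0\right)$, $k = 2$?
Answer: $0$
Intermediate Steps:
$S{\left(g,q \right)} = q \left(7 + g\right)$ ($S{\left(g,q \right)} = \left(7 + g\right) q = q \left(7 + g\right)$)
$Z = 2$
$A{\left(u \right)} = 4$ ($A{\left(u \right)} = \left(-1\right) \left(-4\right) = 4$)
$S{\left(3,0 \right)} A{\left(5 \right)} \left(-11\right) = 0 \left(7 + 3\right) 4 \left(-11\right) = 0 \cdot 10 \cdot 4 \left(-11\right) = 0 \cdot 4 \left(-11\right) = 0 \left(-11\right) = 0$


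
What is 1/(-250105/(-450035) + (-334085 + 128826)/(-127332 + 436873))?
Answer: -27860856787/2991196452 ≈ -9.3143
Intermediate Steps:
1/(-250105/(-450035) + (-334085 + 128826)/(-127332 + 436873)) = 1/(-250105*(-1/450035) - 205259/309541) = 1/(50021/90007 - 205259*1/309541) = 1/(50021/90007 - 205259/309541) = 1/(-2991196452/27860856787) = -27860856787/2991196452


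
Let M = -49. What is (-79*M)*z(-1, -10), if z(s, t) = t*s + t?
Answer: 0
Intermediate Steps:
z(s, t) = t + s*t (z(s, t) = s*t + t = t + s*t)
(-79*M)*z(-1, -10) = (-79*(-49))*(-10*(1 - 1)) = 3871*(-10*0) = 3871*0 = 0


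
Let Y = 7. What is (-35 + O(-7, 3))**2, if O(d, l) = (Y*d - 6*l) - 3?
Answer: 11025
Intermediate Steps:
O(d, l) = -3 - 6*l + 7*d (O(d, l) = (7*d - 6*l) - 3 = (-6*l + 7*d) - 3 = -3 - 6*l + 7*d)
(-35 + O(-7, 3))**2 = (-35 + (-3 - 6*3 + 7*(-7)))**2 = (-35 + (-3 - 18 - 49))**2 = (-35 - 70)**2 = (-105)**2 = 11025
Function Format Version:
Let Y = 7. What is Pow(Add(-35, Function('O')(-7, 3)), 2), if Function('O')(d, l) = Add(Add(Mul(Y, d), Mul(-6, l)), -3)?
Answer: 11025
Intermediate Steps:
Function('O')(d, l) = Add(-3, Mul(-6, l), Mul(7, d)) (Function('O')(d, l) = Add(Add(Mul(7, d), Mul(-6, l)), -3) = Add(Add(Mul(-6, l), Mul(7, d)), -3) = Add(-3, Mul(-6, l), Mul(7, d)))
Pow(Add(-35, Function('O')(-7, 3)), 2) = Pow(Add(-35, Add(-3, Mul(-6, 3), Mul(7, -7))), 2) = Pow(Add(-35, Add(-3, -18, -49)), 2) = Pow(Add(-35, -70), 2) = Pow(-105, 2) = 11025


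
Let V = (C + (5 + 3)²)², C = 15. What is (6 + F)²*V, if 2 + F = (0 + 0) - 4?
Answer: 0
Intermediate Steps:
F = -6 (F = -2 + ((0 + 0) - 4) = -2 + (0 - 4) = -2 - 4 = -6)
V = 6241 (V = (15 + (5 + 3)²)² = (15 + 8²)² = (15 + 64)² = 79² = 6241)
(6 + F)²*V = (6 - 6)²*6241 = 0²*6241 = 0*6241 = 0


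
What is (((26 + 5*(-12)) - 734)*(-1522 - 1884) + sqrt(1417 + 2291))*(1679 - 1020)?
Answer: 1723817472 + 3954*sqrt(103) ≈ 1.7239e+9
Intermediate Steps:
(((26 + 5*(-12)) - 734)*(-1522 - 1884) + sqrt(1417 + 2291))*(1679 - 1020) = (((26 - 60) - 734)*(-3406) + sqrt(3708))*659 = ((-34 - 734)*(-3406) + 6*sqrt(103))*659 = (-768*(-3406) + 6*sqrt(103))*659 = (2615808 + 6*sqrt(103))*659 = 1723817472 + 3954*sqrt(103)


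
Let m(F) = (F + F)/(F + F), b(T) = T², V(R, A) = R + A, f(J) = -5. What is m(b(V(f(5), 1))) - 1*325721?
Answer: -325720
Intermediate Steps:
V(R, A) = A + R
m(F) = 1 (m(F) = (2*F)/((2*F)) = (2*F)*(1/(2*F)) = 1)
m(b(V(f(5), 1))) - 1*325721 = 1 - 1*325721 = 1 - 325721 = -325720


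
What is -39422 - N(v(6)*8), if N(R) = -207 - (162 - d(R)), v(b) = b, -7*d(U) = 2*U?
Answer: -273275/7 ≈ -39039.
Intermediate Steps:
d(U) = -2*U/7
N(R) = -369 - 2*R/7 (N(R) = -207 - (162 - (-2)*R/7) = -207 - (162 + 2*R/7) = -207 + (-162 - 2*R/7) = -369 - 2*R/7)
-39422 - N(v(6)*8) = -39422 - (-369 - 12*8/7) = -39422 - (-369 - 2/7*48) = -39422 - (-369 - 96/7) = -39422 - 1*(-2679/7) = -39422 + 2679/7 = -273275/7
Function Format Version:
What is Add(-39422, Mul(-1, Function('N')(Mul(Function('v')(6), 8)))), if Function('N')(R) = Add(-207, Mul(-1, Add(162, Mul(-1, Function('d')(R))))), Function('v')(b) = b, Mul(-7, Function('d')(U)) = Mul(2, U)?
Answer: Rational(-273275, 7) ≈ -39039.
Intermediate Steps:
Function('d')(U) = Mul(Rational(-2, 7), U) (Function('d')(U) = Mul(Rational(-1, 7), Mul(2, U)) = Mul(Rational(-2, 7), U))
Function('N')(R) = Add(-369, Mul(Rational(-2, 7), R)) (Function('N')(R) = Add(-207, Mul(-1, Add(162, Mul(-1, Mul(Rational(-2, 7), R))))) = Add(-207, Mul(-1, Add(162, Mul(Rational(2, 7), R)))) = Add(-207, Add(-162, Mul(Rational(-2, 7), R))) = Add(-369, Mul(Rational(-2, 7), R)))
Add(-39422, Mul(-1, Function('N')(Mul(Function('v')(6), 8)))) = Add(-39422, Mul(-1, Add(-369, Mul(Rational(-2, 7), Mul(6, 8))))) = Add(-39422, Mul(-1, Add(-369, Mul(Rational(-2, 7), 48)))) = Add(-39422, Mul(-1, Add(-369, Rational(-96, 7)))) = Add(-39422, Mul(-1, Rational(-2679, 7))) = Add(-39422, Rational(2679, 7)) = Rational(-273275, 7)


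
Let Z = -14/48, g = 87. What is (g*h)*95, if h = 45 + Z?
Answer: 2956115/8 ≈ 3.6951e+5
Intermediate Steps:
Z = -7/24 (Z = -14*1/48 = -7/24 ≈ -0.29167)
h = 1073/24 (h = 45 - 7/24 = 1073/24 ≈ 44.708)
(g*h)*95 = (87*(1073/24))*95 = (31117/8)*95 = 2956115/8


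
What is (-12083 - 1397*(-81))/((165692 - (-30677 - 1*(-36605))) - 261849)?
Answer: -101074/102085 ≈ -0.99010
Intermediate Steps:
(-12083 - 1397*(-81))/((165692 - (-30677 - 1*(-36605))) - 261849) = (-12083 + 113157)/((165692 - (-30677 + 36605)) - 261849) = 101074/((165692 - 1*5928) - 261849) = 101074/((165692 - 5928) - 261849) = 101074/(159764 - 261849) = 101074/(-102085) = 101074*(-1/102085) = -101074/102085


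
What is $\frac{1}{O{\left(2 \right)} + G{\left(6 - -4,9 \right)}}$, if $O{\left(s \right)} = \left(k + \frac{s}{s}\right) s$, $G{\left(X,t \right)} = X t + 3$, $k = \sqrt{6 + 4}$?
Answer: $\frac{19}{1797} - \frac{2 \sqrt{10}}{8985} \approx 0.0098693$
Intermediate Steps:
$k = \sqrt{10} \approx 3.1623$
$G{\left(X,t \right)} = 3 + X t$
$O{\left(s \right)} = s \left(1 + \sqrt{10}\right)$ ($O{\left(s \right)} = \left(\sqrt{10} + \frac{s}{s}\right) s = \left(\sqrt{10} + 1\right) s = \left(1 + \sqrt{10}\right) s = s \left(1 + \sqrt{10}\right)$)
$\frac{1}{O{\left(2 \right)} + G{\left(6 - -4,9 \right)}} = \frac{1}{2 \left(1 + \sqrt{10}\right) + \left(3 + \left(6 - -4\right) 9\right)} = \frac{1}{\left(2 + 2 \sqrt{10}\right) + \left(3 + \left(6 + 4\right) 9\right)} = \frac{1}{\left(2 + 2 \sqrt{10}\right) + \left(3 + 10 \cdot 9\right)} = \frac{1}{\left(2 + 2 \sqrt{10}\right) + \left(3 + 90\right)} = \frac{1}{\left(2 + 2 \sqrt{10}\right) + 93} = \frac{1}{95 + 2 \sqrt{10}}$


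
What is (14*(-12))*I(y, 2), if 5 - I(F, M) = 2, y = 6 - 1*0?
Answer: -504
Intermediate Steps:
y = 6 (y = 6 + 0 = 6)
I(F, M) = 3 (I(F, M) = 5 - 1*2 = 5 - 2 = 3)
(14*(-12))*I(y, 2) = (14*(-12))*3 = -168*3 = -504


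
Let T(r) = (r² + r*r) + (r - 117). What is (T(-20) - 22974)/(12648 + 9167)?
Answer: -22311/21815 ≈ -1.0227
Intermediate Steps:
T(r) = -117 + r + 2*r² (T(r) = (r² + r²) + (-117 + r) = 2*r² + (-117 + r) = -117 + r + 2*r²)
(T(-20) - 22974)/(12648 + 9167) = ((-117 - 20 + 2*(-20)²) - 22974)/(12648 + 9167) = ((-117 - 20 + 2*400) - 22974)/21815 = ((-117 - 20 + 800) - 22974)*(1/21815) = (663 - 22974)*(1/21815) = -22311*1/21815 = -22311/21815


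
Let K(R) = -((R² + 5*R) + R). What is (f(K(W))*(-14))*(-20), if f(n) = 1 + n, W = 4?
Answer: -10920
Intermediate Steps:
K(R) = -R² - 6*R (K(R) = -(R² + 6*R) = -R² - 6*R)
(f(K(W))*(-14))*(-20) = ((1 - 1*4*(6 + 4))*(-14))*(-20) = ((1 - 1*4*10)*(-14))*(-20) = ((1 - 40)*(-14))*(-20) = -39*(-14)*(-20) = 546*(-20) = -10920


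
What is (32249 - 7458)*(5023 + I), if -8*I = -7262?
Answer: 588116893/4 ≈ 1.4703e+8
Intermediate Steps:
I = 3631/4 (I = -⅛*(-7262) = 3631/4 ≈ 907.75)
(32249 - 7458)*(5023 + I) = (32249 - 7458)*(5023 + 3631/4) = 24791*(23723/4) = 588116893/4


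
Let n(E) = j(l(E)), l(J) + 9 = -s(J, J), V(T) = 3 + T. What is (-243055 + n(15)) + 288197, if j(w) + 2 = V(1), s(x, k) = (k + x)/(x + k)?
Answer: 45144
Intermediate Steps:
s(x, k) = 1 (s(x, k) = (k + x)/(k + x) = 1)
l(J) = -10 (l(J) = -9 - 1*1 = -9 - 1 = -10)
j(w) = 2 (j(w) = -2 + (3 + 1) = -2 + 4 = 2)
n(E) = 2
(-243055 + n(15)) + 288197 = (-243055 + 2) + 288197 = -243053 + 288197 = 45144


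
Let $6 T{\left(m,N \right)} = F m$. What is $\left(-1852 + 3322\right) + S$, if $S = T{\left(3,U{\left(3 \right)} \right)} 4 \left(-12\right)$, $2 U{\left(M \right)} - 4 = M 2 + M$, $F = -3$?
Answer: $1542$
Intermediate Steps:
$U{\left(M \right)} = 2 + \frac{3 M}{2}$ ($U{\left(M \right)} = 2 + \frac{M 2 + M}{2} = 2 + \frac{2 M + M}{2} = 2 + \frac{3 M}{2}$)
$T{\left(m,N \right)} = - \frac{m}{2}$ ($T{\left(m,N \right)} = \frac{\left(-3\right) m}{6} = - \frac{m}{2}$)
$S = 72$ ($S = \left(- \frac{1}{2}\right) 3 \cdot 4 \left(-12\right) = \left(- \frac{3}{2}\right) 4 \left(-12\right) = \left(-6\right) \left(-12\right) = 72$)
$\left(-1852 + 3322\right) + S = \left(-1852 + 3322\right) + 72 = 1470 + 72 = 1542$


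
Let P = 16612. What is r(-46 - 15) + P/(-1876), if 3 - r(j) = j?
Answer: 25863/469 ≈ 55.145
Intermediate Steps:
r(j) = 3 - j
r(-46 - 15) + P/(-1876) = (3 - (-46 - 15)) + 16612/(-1876) = (3 - 1*(-61)) + 16612*(-1/1876) = (3 + 61) - 4153/469 = 64 - 4153/469 = 25863/469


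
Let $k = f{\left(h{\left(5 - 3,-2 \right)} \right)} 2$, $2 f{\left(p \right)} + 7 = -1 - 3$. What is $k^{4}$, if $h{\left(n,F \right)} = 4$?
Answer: $14641$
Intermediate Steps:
$f{\left(p \right)} = - \frac{11}{2}$ ($f{\left(p \right)} = - \frac{7}{2} + \frac{-1 - 3}{2} = - \frac{7}{2} + \frac{1}{2} \left(-4\right) = - \frac{7}{2} - 2 = - \frac{11}{2}$)
$k = -11$ ($k = \left(- \frac{11}{2}\right) 2 = -11$)
$k^{4} = \left(-11\right)^{4} = 14641$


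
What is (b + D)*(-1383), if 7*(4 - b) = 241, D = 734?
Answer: -6811275/7 ≈ -9.7304e+5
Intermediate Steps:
b = -213/7 (b = 4 - ⅐*241 = 4 - 241/7 = -213/7 ≈ -30.429)
(b + D)*(-1383) = (-213/7 + 734)*(-1383) = (4925/7)*(-1383) = -6811275/7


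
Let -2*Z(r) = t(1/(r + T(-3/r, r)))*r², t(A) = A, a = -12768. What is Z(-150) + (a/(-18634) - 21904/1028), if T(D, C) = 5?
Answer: 565079762/9919943 ≈ 56.964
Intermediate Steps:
Z(r) = -r²/(2*(5 + r)) (Z(r) = -r²/(2*(r + 5)) = -r²/(2*(5 + r)))
Z(-150) + (a/(-18634) - 21904/1028) = -1*(-150)²/(10 + 2*(-150)) + (-12768/(-18634) - 21904/1028) = -1*22500/(10 - 300) + (-12768*(-1/18634) - 21904*1/1028) = -1*22500/(-290) + (912/1331 - 5476/257) = -1*22500*(-1/290) - 7054172/342067 = 2250/29 - 7054172/342067 = 565079762/9919943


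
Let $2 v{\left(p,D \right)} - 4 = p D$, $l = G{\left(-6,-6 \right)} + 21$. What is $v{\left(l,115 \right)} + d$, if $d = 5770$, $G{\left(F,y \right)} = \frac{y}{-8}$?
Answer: $\frac{56181}{8} \approx 7022.6$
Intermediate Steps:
$G{\left(F,y \right)} = - \frac{y}{8}$ ($G{\left(F,y \right)} = y \left(- \frac{1}{8}\right) = - \frac{y}{8}$)
$l = \frac{87}{4}$ ($l = \left(- \frac{1}{8}\right) \left(-6\right) + 21 = \frac{3}{4} + 21 = \frac{87}{4} \approx 21.75$)
$v{\left(p,D \right)} = 2 + \frac{D p}{2}$ ($v{\left(p,D \right)} = 2 + \frac{p D}{2} = 2 + \frac{D p}{2}$)
$v{\left(l,115 \right)} + d = \left(2 + \frac{1}{2} \cdot 115 \cdot \frac{87}{4}\right) + 5770 = \left(2 + \frac{10005}{8}\right) + 5770 = \frac{10021}{8} + 5770 = \frac{56181}{8}$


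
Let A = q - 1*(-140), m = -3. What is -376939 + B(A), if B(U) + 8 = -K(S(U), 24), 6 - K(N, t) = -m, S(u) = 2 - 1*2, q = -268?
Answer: -376950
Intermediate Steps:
S(u) = 0 (S(u) = 2 - 2 = 0)
A = -128 (A = -268 - 1*(-140) = -268 + 140 = -128)
K(N, t) = 3 (K(N, t) = 6 - (-1)*(-3) = 6 - 1*3 = 6 - 3 = 3)
B(U) = -11 (B(U) = -8 - 1*3 = -8 - 3 = -11)
-376939 + B(A) = -376939 - 11 = -376950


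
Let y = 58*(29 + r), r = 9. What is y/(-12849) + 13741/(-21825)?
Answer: -74886803/93476475 ≈ -0.80113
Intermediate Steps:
y = 2204 (y = 58*(29 + 9) = 58*38 = 2204)
y/(-12849) + 13741/(-21825) = 2204/(-12849) + 13741/(-21825) = 2204*(-1/12849) + 13741*(-1/21825) = -2204/12849 - 13741/21825 = -74886803/93476475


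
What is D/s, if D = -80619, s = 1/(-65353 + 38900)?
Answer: 2132614407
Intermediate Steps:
s = -1/26453 (s = 1/(-26453) = -1/26453 ≈ -3.7803e-5)
D/s = -80619/(-1/26453) = -80619*(-26453) = 2132614407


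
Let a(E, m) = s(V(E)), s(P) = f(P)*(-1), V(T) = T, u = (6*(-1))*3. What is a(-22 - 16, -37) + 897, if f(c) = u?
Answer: 915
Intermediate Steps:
u = -18 (u = -6*3 = -18)
f(c) = -18
s(P) = 18 (s(P) = -18*(-1) = 18)
a(E, m) = 18
a(-22 - 16, -37) + 897 = 18 + 897 = 915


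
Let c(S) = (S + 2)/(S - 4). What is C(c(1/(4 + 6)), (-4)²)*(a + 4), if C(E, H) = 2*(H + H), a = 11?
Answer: 960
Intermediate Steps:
c(S) = (2 + S)/(-4 + S)
C(E, H) = 4*H (C(E, H) = 2*(2*H) = 4*H)
C(c(1/(4 + 6)), (-4)²)*(a + 4) = (4*(-4)²)*(11 + 4) = (4*16)*15 = 64*15 = 960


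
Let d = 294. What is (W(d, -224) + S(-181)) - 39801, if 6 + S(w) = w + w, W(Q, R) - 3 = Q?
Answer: -39872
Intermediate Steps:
W(Q, R) = 3 + Q
S(w) = -6 + 2*w (S(w) = -6 + (w + w) = -6 + 2*w)
(W(d, -224) + S(-181)) - 39801 = ((3 + 294) + (-6 + 2*(-181))) - 39801 = (297 + (-6 - 362)) - 39801 = (297 - 368) - 39801 = -71 - 39801 = -39872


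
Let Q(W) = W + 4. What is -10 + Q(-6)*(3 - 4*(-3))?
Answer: -40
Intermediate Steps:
Q(W) = 4 + W
-10 + Q(-6)*(3 - 4*(-3)) = -10 + (4 - 6)*(3 - 4*(-3)) = -10 - 2*(3 + 12) = -10 - 2*15 = -10 - 30 = -40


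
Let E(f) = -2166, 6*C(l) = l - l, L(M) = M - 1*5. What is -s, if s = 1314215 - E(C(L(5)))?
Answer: -1316381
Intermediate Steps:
L(M) = -5 + M (L(M) = M - 5 = -5 + M)
C(l) = 0 (C(l) = (l - l)/6 = (⅙)*0 = 0)
s = 1316381 (s = 1314215 - 1*(-2166) = 1314215 + 2166 = 1316381)
-s = -1*1316381 = -1316381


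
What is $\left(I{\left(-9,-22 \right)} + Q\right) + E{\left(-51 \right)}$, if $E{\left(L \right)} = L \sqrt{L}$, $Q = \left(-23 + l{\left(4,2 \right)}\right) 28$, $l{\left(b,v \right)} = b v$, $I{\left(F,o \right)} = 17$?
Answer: $-403 - 51 i \sqrt{51} \approx -403.0 - 364.21 i$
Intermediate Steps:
$Q = -420$ ($Q = \left(-23 + 4 \cdot 2\right) 28 = \left(-23 + 8\right) 28 = \left(-15\right) 28 = -420$)
$E{\left(L \right)} = L^{\frac{3}{2}}$
$\left(I{\left(-9,-22 \right)} + Q\right) + E{\left(-51 \right)} = \left(17 - 420\right) + \left(-51\right)^{\frac{3}{2}} = -403 - 51 i \sqrt{51}$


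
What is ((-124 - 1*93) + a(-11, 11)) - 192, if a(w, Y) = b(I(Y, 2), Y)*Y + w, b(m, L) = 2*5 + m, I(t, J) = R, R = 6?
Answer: -244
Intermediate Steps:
I(t, J) = 6
b(m, L) = 10 + m
a(w, Y) = w + 16*Y (a(w, Y) = (10 + 6)*Y + w = 16*Y + w = w + 16*Y)
((-124 - 1*93) + a(-11, 11)) - 192 = ((-124 - 1*93) + (-11 + 16*11)) - 192 = ((-124 - 93) + (-11 + 176)) - 192 = (-217 + 165) - 192 = -52 - 192 = -244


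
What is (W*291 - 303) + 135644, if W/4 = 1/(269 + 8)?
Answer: 37490621/277 ≈ 1.3535e+5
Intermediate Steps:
W = 4/277 (W = 4/(269 + 8) = 4/277 ≈ 0.014440)
(W*291 - 303) + 135644 = ((4/277)*291 - 303) + 135644 = (1164/277 - 303) + 135644 = -82767/277 + 135644 = 37490621/277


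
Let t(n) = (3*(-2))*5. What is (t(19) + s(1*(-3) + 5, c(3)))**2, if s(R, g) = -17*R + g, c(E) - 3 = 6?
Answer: 3025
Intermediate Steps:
c(E) = 9 (c(E) = 3 + 6 = 9)
t(n) = -30 (t(n) = -6*5 = -30)
s(R, g) = g - 17*R
(t(19) + s(1*(-3) + 5, c(3)))**2 = (-30 + (9 - 17*(1*(-3) + 5)))**2 = (-30 + (9 - 17*(-3 + 5)))**2 = (-30 + (9 - 17*2))**2 = (-30 + (9 - 34))**2 = (-30 - 25)**2 = (-55)**2 = 3025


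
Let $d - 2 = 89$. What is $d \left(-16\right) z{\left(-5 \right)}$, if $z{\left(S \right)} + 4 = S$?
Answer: $13104$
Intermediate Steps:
$z{\left(S \right)} = -4 + S$
$d = 91$ ($d = 2 + 89 = 91$)
$d \left(-16\right) z{\left(-5 \right)} = 91 \left(-16\right) \left(-4 - 5\right) = \left(-1456\right) \left(-9\right) = 13104$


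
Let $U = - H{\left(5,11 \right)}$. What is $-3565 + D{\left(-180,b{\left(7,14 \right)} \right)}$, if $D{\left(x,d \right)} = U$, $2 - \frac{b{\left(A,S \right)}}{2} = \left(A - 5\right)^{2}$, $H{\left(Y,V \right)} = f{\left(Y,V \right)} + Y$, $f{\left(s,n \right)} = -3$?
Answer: $-3567$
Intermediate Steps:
$H{\left(Y,V \right)} = -3 + Y$
$b{\left(A,S \right)} = 4 - 2 \left(-5 + A\right)^{2}$ ($b{\left(A,S \right)} = 4 - 2 \left(A - 5\right)^{2} = 4 - 2 \left(-5 + A\right)^{2}$)
$U = -2$ ($U = - (-3 + 5) = \left(-1\right) 2 = -2$)
$D{\left(x,d \right)} = -2$
$-3565 + D{\left(-180,b{\left(7,14 \right)} \right)} = -3565 - 2 = -3567$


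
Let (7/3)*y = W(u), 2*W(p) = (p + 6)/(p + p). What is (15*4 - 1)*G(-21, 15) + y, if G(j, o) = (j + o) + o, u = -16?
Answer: 118959/224 ≈ 531.07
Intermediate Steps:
W(p) = (6 + p)/(4*p) (W(p) = ((p + 6)/(p + p))/2 = ((6 + p)/((2*p)))/2 = ((6 + p)*(1/(2*p)))/2 = ((6 + p)/(2*p))/2 = (6 + p)/(4*p))
y = 15/224 (y = 3*((¼)*(6 - 16)/(-16))/7 = 3*((¼)*(-1/16)*(-10))/7 = (3/7)*(5/32) = 15/224 ≈ 0.066964)
G(j, o) = j + 2*o
(15*4 - 1)*G(-21, 15) + y = (15*4 - 1)*(-21 + 2*15) + 15/224 = (60 - 1)*(-21 + 30) + 15/224 = 59*9 + 15/224 = 531 + 15/224 = 118959/224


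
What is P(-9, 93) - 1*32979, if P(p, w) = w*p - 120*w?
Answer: -44976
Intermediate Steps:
P(p, w) = -120*w + p*w (P(p, w) = p*w - 120*w = -120*w + p*w)
P(-9, 93) - 1*32979 = 93*(-120 - 9) - 1*32979 = 93*(-129) - 32979 = -11997 - 32979 = -44976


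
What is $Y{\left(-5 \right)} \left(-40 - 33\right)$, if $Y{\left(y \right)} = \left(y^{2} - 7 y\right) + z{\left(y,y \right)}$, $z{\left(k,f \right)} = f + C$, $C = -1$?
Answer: $-3942$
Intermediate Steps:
$z{\left(k,f \right)} = -1 + f$ ($z{\left(k,f \right)} = f - 1 = -1 + f$)
$Y{\left(y \right)} = -1 + y^{2} - 6 y$ ($Y{\left(y \right)} = \left(y^{2} - 7 y\right) + \left(-1 + y\right) = -1 + y^{2} - 6 y$)
$Y{\left(-5 \right)} \left(-40 - 33\right) = \left(-1 + \left(-5\right)^{2} - -30\right) \left(-40 - 33\right) = \left(-1 + 25 + 30\right) \left(-73\right) = 54 \left(-73\right) = -3942$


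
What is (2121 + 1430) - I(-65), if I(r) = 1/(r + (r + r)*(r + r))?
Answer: 59781084/16835 ≈ 3551.0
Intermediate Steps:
I(r) = 1/(r + 4*r²) (I(r) = 1/(r + (2*r)*(2*r)) = 1/(r + 4*r²))
(2121 + 1430) - I(-65) = (2121 + 1430) - 1/((-65)*(1 + 4*(-65))) = 3551 - (-1)/(65*(1 - 260)) = 3551 - (-1)/(65*(-259)) = 3551 - (-1)*(-1)/(65*259) = 3551 - 1*1/16835 = 3551 - 1/16835 = 59781084/16835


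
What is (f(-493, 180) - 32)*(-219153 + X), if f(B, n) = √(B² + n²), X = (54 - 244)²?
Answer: 5857696 - 183053*√275449 ≈ -9.0214e+7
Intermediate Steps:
X = 36100 (X = (-190)² = 36100)
(f(-493, 180) - 32)*(-219153 + X) = (√((-493)² + 180²) - 32)*(-219153 + 36100) = (√(243049 + 32400) - 32)*(-183053) = (√275449 - 32)*(-183053) = (-32 + √275449)*(-183053) = 5857696 - 183053*√275449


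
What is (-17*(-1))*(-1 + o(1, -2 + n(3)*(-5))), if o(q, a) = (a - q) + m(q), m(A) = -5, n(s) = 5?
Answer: -578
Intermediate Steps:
o(q, a) = -5 + a - q (o(q, a) = (a - q) - 5 = -5 + a - q)
(-17*(-1))*(-1 + o(1, -2 + n(3)*(-5))) = (-17*(-1))*(-1 + (-5 + (-2 + 5*(-5)) - 1*1)) = 17*(-1 + (-5 + (-2 - 25) - 1)) = 17*(-1 + (-5 - 27 - 1)) = 17*(-1 - 33) = 17*(-34) = -578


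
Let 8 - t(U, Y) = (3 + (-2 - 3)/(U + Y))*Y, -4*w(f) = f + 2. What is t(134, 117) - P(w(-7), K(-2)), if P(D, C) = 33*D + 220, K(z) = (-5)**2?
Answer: -604327/1004 ≈ -601.92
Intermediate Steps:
w(f) = -1/2 - f/4 (w(f) = -(f + 2)/4 = -(2 + f)/4 = -1/2 - f/4)
K(z) = 25
P(D, C) = 220 + 33*D
t(U, Y) = 8 - Y*(3 - 5/(U + Y)) (t(U, Y) = 8 - (3 + (-2 - 3)/(U + Y))*Y = 8 - (3 - 5/(U + Y))*Y = 8 - Y*(3 - 5/(U + Y)))
t(134, 117) - P(w(-7), K(-2)) = (-3*117**2 + 8*134 + 13*117 - 3*134*117)/(134 + 117) - (220 + 33*(-1/2 - 1/4*(-7))) = (-3*13689 + 1072 + 1521 - 47034)/251 - (220 + 33*(-1/2 + 7/4)) = (-41067 + 1072 + 1521 - 47034)/251 - (220 + 33*(5/4)) = (1/251)*(-85508) - (220 + 165/4) = -85508/251 - 1*1045/4 = -85508/251 - 1045/4 = -604327/1004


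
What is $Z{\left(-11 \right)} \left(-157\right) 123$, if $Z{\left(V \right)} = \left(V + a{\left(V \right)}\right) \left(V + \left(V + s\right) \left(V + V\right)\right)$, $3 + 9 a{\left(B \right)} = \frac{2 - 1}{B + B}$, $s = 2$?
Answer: $\frac{245668105}{6} \approx 4.0945 \cdot 10^{7}$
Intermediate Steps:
$a{\left(B \right)} = - \frac{1}{3} + \frac{1}{18 B}$ ($a{\left(B \right)} = - \frac{1}{3} + \frac{\left(2 - 1\right) \frac{1}{B + B}}{9} = - \frac{1}{3} + \frac{1 \frac{1}{2 B}}{9} = - \frac{1}{3} + \frac{\frac{1}{2} \frac{1}{B}}{9} = - \frac{1}{3} + \frac{1}{18 B}$)
$Z{\left(V \right)} = \left(V + 2 V \left(2 + V\right)\right) \left(V + \frac{1 - 6 V}{18 V}\right)$ ($Z{\left(V \right)} = \left(V + \frac{1 - 6 V}{18 V}\right) \left(V + \left(V + 2\right) \left(V + V\right)\right) = \left(V + \frac{1 - 6 V}{18 V}\right) \left(V + \left(2 + V\right) 2 V\right) = \left(V + \frac{1 - 6 V}{18 V}\right) \left(V + 2 V \left(2 + V\right)\right) = \left(V + 2 V \left(2 + V\right)\right) \left(V + \frac{1 - 6 V}{18 V}\right)$)
$Z{\left(-11 \right)} \left(-157\right) 123 = \left(\frac{5}{18} + 2 \left(-11\right)^{3} - - \frac{154}{9} + \frac{13 \left(-11\right)^{2}}{3}\right) \left(-157\right) 123 = \left(\frac{5}{18} + 2 \left(-1331\right) + \frac{154}{9} + \frac{13}{3} \cdot 121\right) \left(-157\right) 123 = \left(\frac{5}{18} - 2662 + \frac{154}{9} + \frac{1573}{3}\right) \left(-157\right) 123 = \left(- \frac{38165}{18}\right) \left(-157\right) 123 = \frac{5991905}{18} \cdot 123 = \frac{245668105}{6}$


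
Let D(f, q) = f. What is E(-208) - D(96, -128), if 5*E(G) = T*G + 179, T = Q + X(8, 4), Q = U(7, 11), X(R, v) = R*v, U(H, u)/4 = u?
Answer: -16109/5 ≈ -3221.8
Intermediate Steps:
U(H, u) = 4*u
Q = 44 (Q = 4*11 = 44)
T = 76 (T = 44 + 8*4 = 44 + 32 = 76)
E(G) = 179/5 + 76*G/5 (E(G) = (76*G + 179)/5 = (179 + 76*G)/5 = 179/5 + 76*G/5)
E(-208) - D(96, -128) = (179/5 + (76/5)*(-208)) - 1*96 = (179/5 - 15808/5) - 96 = -15629/5 - 96 = -16109/5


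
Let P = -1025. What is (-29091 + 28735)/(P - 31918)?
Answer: 356/32943 ≈ 0.010807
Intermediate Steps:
(-29091 + 28735)/(P - 31918) = (-29091 + 28735)/(-1025 - 31918) = -356/(-32943) = -356*(-1/32943) = 356/32943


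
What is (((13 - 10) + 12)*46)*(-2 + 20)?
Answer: 12420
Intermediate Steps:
(((13 - 10) + 12)*46)*(-2 + 20) = ((3 + 12)*46)*18 = (15*46)*18 = 690*18 = 12420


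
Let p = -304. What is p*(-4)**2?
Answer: -4864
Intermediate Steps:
p*(-4)**2 = -304*(-4)**2 = -304*16 = -4864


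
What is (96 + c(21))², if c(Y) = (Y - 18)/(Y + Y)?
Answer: 1809025/196 ≈ 9229.7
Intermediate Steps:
c(Y) = (-18 + Y)/(2*Y) (c(Y) = (-18 + Y)/((2*Y)) = (-18 + Y)*(1/(2*Y)) = (-18 + Y)/(2*Y))
(96 + c(21))² = (96 + (½)*(-18 + 21)/21)² = (96 + (½)*(1/21)*3)² = (96 + 1/14)² = (1345/14)² = 1809025/196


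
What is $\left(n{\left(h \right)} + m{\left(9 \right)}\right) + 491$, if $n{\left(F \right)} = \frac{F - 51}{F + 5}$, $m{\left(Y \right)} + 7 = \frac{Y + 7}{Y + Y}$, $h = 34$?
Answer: $\frac{56681}{117} \approx 484.45$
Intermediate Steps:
$m{\left(Y \right)} = -7 + \frac{7 + Y}{2 Y}$ ($m{\left(Y \right)} = -7 + \frac{Y + 7}{Y + Y} = -7 + \frac{7 + Y}{2 Y}$)
$n{\left(F \right)} = \frac{-51 + F}{5 + F}$
$\left(n{\left(h \right)} + m{\left(9 \right)}\right) + 491 = \left(\frac{-51 + 34}{5 + 34} + \frac{7 - 117}{2 \cdot 9}\right) + 491 = \left(\frac{1}{39} \left(-17\right) + \frac{1}{2} \cdot \frac{1}{9} \left(7 - 117\right)\right) + 491 = \left(\frac{1}{39} \left(-17\right) + \frac{1}{2} \cdot \frac{1}{9} \left(-110\right)\right) + 491 = \left(- \frac{17}{39} - \frac{55}{9}\right) + 491 = - \frac{766}{117} + 491 = \frac{56681}{117}$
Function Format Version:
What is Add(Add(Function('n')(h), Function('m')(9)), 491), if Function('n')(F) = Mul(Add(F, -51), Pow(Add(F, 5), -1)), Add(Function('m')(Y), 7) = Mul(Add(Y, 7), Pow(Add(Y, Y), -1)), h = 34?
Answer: Rational(56681, 117) ≈ 484.45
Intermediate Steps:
Function('m')(Y) = Add(-7, Mul(Rational(1, 2), Pow(Y, -1), Add(7, Y))) (Function('m')(Y) = Add(-7, Mul(Add(Y, 7), Pow(Add(Y, Y), -1))) = Add(-7, Mul(Add(7, Y), Pow(Mul(2, Y), -1))) = Add(-7, Mul(Add(7, Y), Mul(Rational(1, 2), Pow(Y, -1)))) = Add(-7, Mul(Rational(1, 2), Pow(Y, -1), Add(7, Y))))
Function('n')(F) = Mul(Pow(Add(5, F), -1), Add(-51, F)) (Function('n')(F) = Mul(Add(-51, F), Pow(Add(5, F), -1)) = Mul(Pow(Add(5, F), -1), Add(-51, F)))
Add(Add(Function('n')(h), Function('m')(9)), 491) = Add(Add(Mul(Pow(Add(5, 34), -1), Add(-51, 34)), Mul(Rational(1, 2), Pow(9, -1), Add(7, Mul(-13, 9)))), 491) = Add(Add(Mul(Pow(39, -1), -17), Mul(Rational(1, 2), Rational(1, 9), Add(7, -117))), 491) = Add(Add(Mul(Rational(1, 39), -17), Mul(Rational(1, 2), Rational(1, 9), -110)), 491) = Add(Add(Rational(-17, 39), Rational(-55, 9)), 491) = Add(Rational(-766, 117), 491) = Rational(56681, 117)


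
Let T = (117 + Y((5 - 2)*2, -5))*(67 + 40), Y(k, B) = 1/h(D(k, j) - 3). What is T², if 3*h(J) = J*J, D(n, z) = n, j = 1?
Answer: 1418576896/9 ≈ 1.5762e+8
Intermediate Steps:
h(J) = J²/3 (h(J) = (J*J)/3 = J²/3)
Y(k, B) = 3/(-3 + k)² (Y(k, B) = 1/((k - 3)²/3) = 1/((-3 + k)²/3) = 3/(-3 + k)²)
T = 37664/3 (T = (117 + 3/(-3 + (5 - 2)*2)²)*(67 + 40) = (117 + 3/(-3 + 3*2)²)*107 = (117 + 3/(-3 + 6)²)*107 = (117 + 3/3²)*107 = (117 + 3*(⅑))*107 = (117 + ⅓)*107 = (352/3)*107 = 37664/3 ≈ 12555.)
T² = (37664/3)² = 1418576896/9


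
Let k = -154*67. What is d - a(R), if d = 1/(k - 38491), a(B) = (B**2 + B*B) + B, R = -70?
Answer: -474911571/48809 ≈ -9730.0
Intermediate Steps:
k = -10318
a(B) = B + 2*B**2 (a(B) = (B**2 + B**2) + B = 2*B**2 + B = B + 2*B**2)
d = -1/48809 (d = 1/(-10318 - 38491) = 1/(-48809) = -1/48809 ≈ -2.0488e-5)
d - a(R) = -1/48809 - (-70)*(1 + 2*(-70)) = -1/48809 - (-70)*(1 - 140) = -1/48809 - (-70)*(-139) = -1/48809 - 1*9730 = -1/48809 - 9730 = -474911571/48809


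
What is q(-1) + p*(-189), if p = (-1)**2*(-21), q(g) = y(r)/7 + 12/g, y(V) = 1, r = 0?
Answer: 27700/7 ≈ 3957.1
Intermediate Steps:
q(g) = 1/7 + 12/g
p = -21 (p = 1*(-21) = -21)
q(-1) + p*(-189) = (1/7)*(84 - 1)/(-1) - 21*(-189) = (1/7)*(-1)*83 + 3969 = -83/7 + 3969 = 27700/7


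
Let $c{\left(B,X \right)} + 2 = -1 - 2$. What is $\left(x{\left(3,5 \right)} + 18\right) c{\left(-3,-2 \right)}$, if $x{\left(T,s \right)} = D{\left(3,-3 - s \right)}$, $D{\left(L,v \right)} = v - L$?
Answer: $-35$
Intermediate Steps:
$x{\left(T,s \right)} = -6 - s$ ($x{\left(T,s \right)} = \left(-3 - s\right) - 3 = -6 - s$)
$c{\left(B,X \right)} = -5$ ($c{\left(B,X \right)} = -2 - 3 = -5$)
$\left(x{\left(3,5 \right)} + 18\right) c{\left(-3,-2 \right)} = \left(\left(-6 - 5\right) + 18\right) \left(-5\right) = \left(-11 + 18\right) \left(-5\right) = 7 \left(-5\right) = -35$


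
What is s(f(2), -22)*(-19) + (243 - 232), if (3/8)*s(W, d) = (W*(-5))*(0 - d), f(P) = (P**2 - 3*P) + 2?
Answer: 11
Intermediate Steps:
f(P) = 2 + P**2 - 3*P
s(W, d) = 40*W*d/3 (s(W, d) = 8*((W*(-5))*(0 - d))/3 = 8*((-5*W)*(-d))/3 = 8*(5*W*d)/3 = 40*W*d/3)
s(f(2), -22)*(-19) + (243 - 232) = ((40/3)*(2 + 2**2 - 3*2)*(-22))*(-19) + (243 - 232) = ((40/3)*(2 + 4 - 6)*(-22))*(-19) + 11 = ((40/3)*0*(-22))*(-19) + 11 = 0*(-19) + 11 = 0 + 11 = 11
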